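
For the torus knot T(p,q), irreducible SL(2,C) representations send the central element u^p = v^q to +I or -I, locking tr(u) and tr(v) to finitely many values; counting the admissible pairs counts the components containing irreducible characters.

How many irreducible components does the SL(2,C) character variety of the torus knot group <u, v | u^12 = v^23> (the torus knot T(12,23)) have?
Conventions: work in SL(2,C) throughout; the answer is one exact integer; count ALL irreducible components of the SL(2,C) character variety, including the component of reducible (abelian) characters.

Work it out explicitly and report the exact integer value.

122

Gamma = < u, v | u^12 = v^23 > (torus knot T(12,23)); the central element u^12 = v^23 acts as +I or -I in any irreducible SL(2,C) representation.
This locks tr(u) to 2*cos(pi*alpha/12), alpha in 1..11, and tr(v) to 2*cos(pi*beta/23), beta in 1..22, on each component of irreducible characters.
u^12 = (-1)^alpha I and v^23 = (-1)^beta I must agree, so alpha and beta have equal parity.
Counting: 6 odd alphas x 11 odd betas + 5 even alphas x 11 even betas = 66 + 55 = 121.
That is 121 components of irreducible characters, and with the reducible (abelian) component the total is 122.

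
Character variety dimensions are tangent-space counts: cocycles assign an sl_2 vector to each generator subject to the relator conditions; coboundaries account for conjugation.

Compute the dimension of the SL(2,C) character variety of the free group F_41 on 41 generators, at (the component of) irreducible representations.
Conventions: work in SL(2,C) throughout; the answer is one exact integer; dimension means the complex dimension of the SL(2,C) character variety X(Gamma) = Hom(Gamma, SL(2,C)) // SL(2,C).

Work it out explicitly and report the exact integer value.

Gamma = F_41 has 41 generators and no relators.
A cocycle picks one sl_2 vector per generator freely, giving dim Z^1 = 3*41 = 123.
Irreducibility makes the coboundary map sl_2 -> Z^1 injective (trivial centralizer), so dim B^1 = 3.
Therefore dim X = 123 - 3 = 120.

120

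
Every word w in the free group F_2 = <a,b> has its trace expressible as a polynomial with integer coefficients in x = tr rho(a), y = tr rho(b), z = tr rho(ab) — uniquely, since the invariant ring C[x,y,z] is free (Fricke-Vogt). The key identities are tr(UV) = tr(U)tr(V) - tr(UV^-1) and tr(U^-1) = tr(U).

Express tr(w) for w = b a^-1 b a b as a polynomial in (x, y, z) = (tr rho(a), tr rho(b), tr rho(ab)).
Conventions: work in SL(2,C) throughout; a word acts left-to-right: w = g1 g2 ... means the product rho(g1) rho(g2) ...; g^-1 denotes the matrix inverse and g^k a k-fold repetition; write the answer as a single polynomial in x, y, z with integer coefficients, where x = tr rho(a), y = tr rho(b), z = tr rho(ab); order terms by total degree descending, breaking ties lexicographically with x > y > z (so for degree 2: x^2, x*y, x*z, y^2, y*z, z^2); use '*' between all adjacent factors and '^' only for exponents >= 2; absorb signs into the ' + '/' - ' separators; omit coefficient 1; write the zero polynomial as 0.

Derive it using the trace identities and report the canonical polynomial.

x*y^2*z - x^2*y - y*z^2 + y

next, trace(a b^2) = trace(b) * trace(a b) - trace(a) = y*z - x
next, trace(b a b^2) = trace(b) * trace(a b^2) - trace(a b) = y^2*z - x*y - z
next, trace(a b a b) = trace(a b) * trace(a b) - trace(1) = z^2 - 2
trace(a b a) = trace(a) * trace(b a) - trace(b) = x*z - y
trace(b a b^2 a) = trace(b) * trace(a b a b) - trace(a b a) = y*z^2 - x*z - y
trace(b a^-1 b a b) = trace(b a b^2) * trace(a) - trace(b a b^2 a) = x*y^2*z - x^2*y - y*z^2 + y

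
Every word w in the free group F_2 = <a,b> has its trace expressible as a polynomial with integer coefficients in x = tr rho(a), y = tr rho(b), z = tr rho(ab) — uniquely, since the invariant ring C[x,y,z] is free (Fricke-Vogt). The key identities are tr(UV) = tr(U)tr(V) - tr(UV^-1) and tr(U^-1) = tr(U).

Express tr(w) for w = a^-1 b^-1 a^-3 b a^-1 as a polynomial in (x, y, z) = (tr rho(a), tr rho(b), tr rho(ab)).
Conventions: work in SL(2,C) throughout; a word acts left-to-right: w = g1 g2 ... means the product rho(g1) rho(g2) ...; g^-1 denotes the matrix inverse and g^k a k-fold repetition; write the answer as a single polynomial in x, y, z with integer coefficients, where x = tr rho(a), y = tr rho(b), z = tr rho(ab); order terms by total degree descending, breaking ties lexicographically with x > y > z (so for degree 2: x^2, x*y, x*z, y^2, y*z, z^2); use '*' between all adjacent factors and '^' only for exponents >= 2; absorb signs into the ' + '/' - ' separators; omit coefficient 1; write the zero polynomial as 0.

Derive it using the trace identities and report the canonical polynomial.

x^4*y*z - x^3*y^2 - x^3*z^2 - x^2*y*z + x*y^2 + x*z^2 + x

so tr(a^-1) = tr(a) = x
reduce: tr(a^-2) = tr(a^-1) * tr(a) - tr(1)  (eliminate a^-1) = x^2 - 2
reduce: tr(b a b) = tr(b) * tr(a b) - tr(a)  (reduce the b square) = y*z - x
reduce: tr(b a b a) = tr(a b) * tr(a b) - tr(1)  (split on a) = z^2 - 2
tr(a^-1 b a b) = tr(b a b) * tr(a) - tr(b a b a)  (eliminate a^-1) = x*y*z - x^2 - z^2 + 2
reduce: tr(b a b^-1 a^-1) = tr(a^-1 b a) * tr(b) - tr(a^-1 b a b)  (eliminate b^-1) = -x*y*z + x^2 + y^2 + z^2 - 2
tr(b^-1 a^-2 b a) = tr(b a b^-1 a^-1) * tr(a) - tr(b a b^-1)  (eliminate a^-1) = -x^2*y*z + x^3 + x*y^2 + x*z^2 - 3*x
so tr(a^-1 b^-1 a^-2 b) = tr(b^-1 a^-2 b) * tr(a) - tr(b^-1 a^-2 b a)  (eliminate a^-1) = x^2*y*z - x*y^2 - x*z^2 + x
tr(a^-2 b a^-2 b^-1) = tr(a^-1 b^-1 a^-2 b) * tr(a) - tr(a^-1 b^-1 a^-2 b a)  (eliminate a^-1) = x^3*y*z - x^2*y^2 - x^2*z^2 + 2
reduce: tr(b^-1 a^-1 b a^-1) = tr(b a^-1 b^-1) * tr(a) - tr(b a^-1 b^-1 a)  (eliminate a^-1) = x*y*z - y^2 - z^2 + 2
tr(a^-1 b a^-2 b^-1) = tr(b^-1 a^-1 b a^-1) * tr(a) - tr(b^-1 a^-1 b)  (eliminate a^-1) = x^2*y*z - x*y^2 - x*z^2 + x
tr(a^-1 b^-1 a^-3 b a^-1) = tr(a^-2 b a^-2 b^-1) * tr(a) - tr(a^-2 b a^-2 b^-1 a)  (eliminate a^-1) = x^4*y*z - x^3*y^2 - x^3*z^2 - x^2*y*z + x*y^2 + x*z^2 + x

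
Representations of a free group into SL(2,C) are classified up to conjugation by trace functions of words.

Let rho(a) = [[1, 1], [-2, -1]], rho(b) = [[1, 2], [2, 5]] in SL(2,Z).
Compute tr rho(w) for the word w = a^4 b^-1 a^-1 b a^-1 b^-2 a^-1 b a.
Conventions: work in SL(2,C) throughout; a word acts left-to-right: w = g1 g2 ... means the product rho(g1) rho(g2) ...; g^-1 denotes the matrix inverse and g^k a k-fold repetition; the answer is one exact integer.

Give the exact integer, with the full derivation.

rho(a) = [[1, 1], [-2, -1]]
... * rho(a) = [[1, 1], [-2, -1]]  ->  [[-1, 0], [0, -1]]
... * rho(a) = [[1, 1], [-2, -1]]  ->  [[-1, -1], [2, 1]]
... * rho(a) = [[1, 1], [-2, -1]]  ->  [[1, 0], [0, 1]]
... * rho(b^-1) = [[5, -2], [-2, 1]]  ->  [[5, -2], [-2, 1]]
... * rho(a^-1) = [[-1, -1], [2, 1]]  ->  [[-9, -7], [4, 3]]
... * rho(b) = [[1, 2], [2, 5]]  ->  [[-23, -53], [10, 23]]
... * rho(a^-1) = [[-1, -1], [2, 1]]  ->  [[-83, -30], [36, 13]]
... * rho(b^-1) = [[5, -2], [-2, 1]]  ->  [[-355, 136], [154, -59]]
... * rho(b^-1) = [[5, -2], [-2, 1]]  ->  [[-2047, 846], [888, -367]]
... * rho(a^-1) = [[-1, -1], [2, 1]]  ->  [[3739, 2893], [-1622, -1255]]
... * rho(b) = [[1, 2], [2, 5]]  ->  [[9525, 21943], [-4132, -9519]]
... * rho(a) = [[1, 1], [-2, -1]]  ->  [[-34361, -12418], [14906, 5387]]
tr = -34361 + 5387 = -28974

-28974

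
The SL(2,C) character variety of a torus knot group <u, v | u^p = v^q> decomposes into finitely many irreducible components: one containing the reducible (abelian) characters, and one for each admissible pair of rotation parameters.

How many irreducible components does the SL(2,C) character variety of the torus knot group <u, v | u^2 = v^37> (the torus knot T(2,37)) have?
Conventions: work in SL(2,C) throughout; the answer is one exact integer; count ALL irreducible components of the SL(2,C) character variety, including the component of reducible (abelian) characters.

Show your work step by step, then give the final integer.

19

For T(2,37): irreducibility forces the central element u^2 = v^37 to one of +I, -I.
This locks tr(u) to 2*cos(pi*alpha/2), alpha in 1..1, and tr(v) to 2*cos(pi*beta/37), beta in 1..36, on each component of irreducible characters.
The two central values (-1)^alpha I and (-1)^beta I must be the same matrix, so alpha and beta share a parity.
count pairs: odd alpha (1 choices) x odd beta (18), plus even alpha (0) x even beta (18): 1*18 + 0*18 = 18.
components with irreducible characters: 18; plus the single component of reducible (abelian) characters: total 19.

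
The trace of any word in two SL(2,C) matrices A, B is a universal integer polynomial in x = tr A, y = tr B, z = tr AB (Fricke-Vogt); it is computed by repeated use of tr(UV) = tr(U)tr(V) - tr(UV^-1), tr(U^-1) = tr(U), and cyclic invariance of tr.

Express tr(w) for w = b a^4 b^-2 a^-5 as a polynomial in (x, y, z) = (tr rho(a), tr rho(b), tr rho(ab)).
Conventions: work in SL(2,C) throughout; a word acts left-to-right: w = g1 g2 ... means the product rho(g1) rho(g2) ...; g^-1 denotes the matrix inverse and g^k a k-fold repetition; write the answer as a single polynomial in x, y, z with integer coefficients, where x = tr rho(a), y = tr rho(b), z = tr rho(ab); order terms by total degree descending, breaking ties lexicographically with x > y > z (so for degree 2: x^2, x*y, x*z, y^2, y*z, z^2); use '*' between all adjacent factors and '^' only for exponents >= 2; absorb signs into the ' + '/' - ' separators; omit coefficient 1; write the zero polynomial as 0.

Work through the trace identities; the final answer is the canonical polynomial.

-x^8*y^2*z + x^9*y + x^7*y^3 + x^7*y*z^2 + 5*x^6*y^2*z - 9*x^7*y - 5*x^5*y^3 - 5*x^5*y*z^2 - 7*x^4*y^2*z + 27*x^5*y + 7*x^3*y^3 + 7*x^3*y*z^2 + 2*x^2*y^2*z - 30*x^3*y - 2*x*y^3 - 2*x*y*z^2 + 8*x*y + z

use: trace(a^2 b) = trace(a)*trace(b a) - trace(b)   [square of a] = x*z - y
use: trace(a^2) = trace(a)*trace(a) - trace(1)   [square of a] = x^2 - 2
trace(b^2 a^2) = trace(b)*trace(a^2 b) - trace(a^2)   [square of b] = x*y*z - x^2 - y^2 + 2
apply: trace(b^2 a) = trace(b)*trace(a b) - trace(a)   [square of b] = y*z - x
use: trace(a b^2 a^2) = trace(a)*trace(b^2 a^2) - trace(b^2 a)   [square of a] = x^2*y*z - x^3 - x*y^2 - y*z + 3*x
use: trace(b a^4 b) = trace(a)*trace(a b^2 a^2) - trace(a b^2 a)   [square of a] = x^3*y*z - x^4 - x^2*y^2 - 2*x*y*z + 4*x^2 + y^2 - 2
use: trace(b a b a) = trace(b a)*trace(b a) - trace(1)   [split at a repeated b] = z^2 - 2
trace(b a b a^2) = trace(a)*trace(b a b a) - trace(b a b)   [square of a] = x*z^2 - y*z - x
use: trace(a^2 b a b a) = trace(a)*trace(b a b a^2) - trace(b a b a)   [square of a] = x^2*z^2 - x*y*z - x^2 - z^2 + 2
trace(b a^4 b a) = trace(a)*trace(a^2 b a b a) - trace(a^2 b a b)   [square of a] = x^3*z^2 - x^2*y*z - x^3 - 2*x*z^2 + y*z + 3*x
trace(a^-1 b a^4 b) = trace(b a^4 b)*trace(a) - trace(b a^4 b a)   [inverse elimination on a] = x^4*y*z - x^5 - x^3*y^2 - x^3*z^2 - x^2*y*z + 5*x^3 + x*y^2 + 2*x*z^2 - y*z - 5*x
trace(a^-2 b a^4 b) = trace(a^-1 b a^4 b)*trace(a) - trace(a^-1 b a^4 b a)   [inverse elimination on a] = x^5*y*z - x^6 - x^4*y^2 - x^4*z^2 - 2*x^3*y*z + 6*x^4 + 2*x^2*y^2 + 2*x^2*z^2 + x*y*z - 9*x^2 - y^2 + 2
use: trace(a^-2 b a^4 b a^-1) = trace(a^-2 b a^4 b)*trace(a) - trace(a^-2 b a^4 b a)   [inverse elimination on a] = x^6*y*z - x^7 - x^5*y^2 - x^5*z^2 - 3*x^4*y*z + 7*x^5 + 3*x^3*y^2 + 3*x^3*z^2 + 2*x^2*y*z - 14*x^3 - 2*x*y^2 - 2*x*z^2 + y*z + 7*x
apply: trace(a^-4 b a^4 b) = trace(a^-2 b a^4 b a^-1)*trace(a) - trace(a^-2 b a^4 b)   [inverse elimination on a] = x^7*y*z - x^8 - x^6*y^2 - x^6*z^2 - 4*x^5*y*z + 8*x^6 + 4*x^4*y^2 + 4*x^4*z^2 + 4*x^3*y*z - 20*x^4 - 4*x^2*y^2 - 4*x^2*z^2 + 16*x^2 + y^2 - 2
trace(b^-1 a^-4 b a^4) = trace(a^-4 b a^4)*trace(b) - trace(a^-4 b a^4 b)   [inverse elimination on b] = -x^7*y*z + x^8 + x^6*y^2 + x^6*z^2 + 4*x^5*y*z - 8*x^6 - 4*x^4*y^2 - 4*x^4*z^2 - 4*x^3*y*z + 20*x^4 + 4*x^2*y^2 + 4*x^2*z^2 - 16*x^2 + 2
trace(b a^4 b^-2 a^-4) = trace(b^-1 a^-4 b a^4)*trace(b) - trace(b^-1 a^-4 b a^4 b)   [inverse elimination on b] = -x^7*y^2*z + x^8*y + x^6*y^3 + x^6*y*z^2 + 4*x^5*y^2*z - 8*x^6*y - 4*x^4*y^3 - 4*x^4*y*z^2 - 4*x^3*y^2*z + 20*x^4*y + 4*x^2*y^3 + 4*x^2*y*z^2 - 16*x^2*y + y
use: trace(a^3) = trace(a)*trace(a^2) - trace(a)   [square of a] = x^3 - 3*x
use: trace(a^4) = trace(a)*trace(a^3) - trace(a^2)   [square of a] = x^4 - 4*x^2 + 2
trace(b a^3) = trace(a)*trace(a b a) - trace(a b)   [square of a] = x^2*z - x*y - z
apply: trace(b a^4) = trace(a)*trace(b a^3) - trace(b a^2)   [square of a] = x^3*z - x^2*y - 2*x*z + y
apply: trace(a b a^4) = trace(a)*trace(b a^4) - trace(b a^3)   [square of a] = x^4*z - x^3*y - 3*x^2*z + 2*x*y + z
trace(b a^4 b^-1 a) = trace(a b a^4)*trace(b) - trace(a b a^4 b)   [inverse elimination on b] = x^4*y*z - x^3*y^2 - x^3*z^2 - 2*x^2*y*z + x^3 + 2*x*y^2 + 2*x*z^2 - 3*x
trace(a^-1 b a^4 b^-1) = trace(b a^4 b^-1)*trace(a) - trace(b a^4 b^-1 a)   [inverse elimination on a] = -x^4*y*z + x^5 + x^3*y^2 + x^3*z^2 + 2*x^2*y*z - 5*x^3 - 2*x*y^2 - 2*x*z^2 + 5*x
trace(a^-1 b a^4 b^-2) = trace(a^-1 b a^4 b^-1)*trace(b) - trace(a^-1 b a^4)   [inverse elimination on b] = -x^4*y^2*z + x^5*y + x^3*y^3 + x^3*y*z^2 + 2*x^2*y^2*z - 5*x^3*y - 2*x*y^3 - 2*x*y*z^2 - x^2*z + 6*x*y + z
trace(a^4 b^-1) = trace(a^4)*trace(b) - trace(a^4 b)   [inverse elimination on b] = x^4*y - x^3*z - 3*x^2*y + 2*x*z + y
trace(a^-1 b a^4 b^-2 a^-1) = trace(a^-1 b a^4 b^-2)*trace(a) - trace(a^-1 b a^4 b^-2 a)   [inverse elimination on a] = -x^5*y^2*z + x^6*y + x^4*y^3 + x^4*y*z^2 + 2*x^3*y^2*z - 6*x^4*y - 2*x^2*y^3 - 2*x^2*y*z^2 + 9*x^2*y - x*z - y
trace(b a^4 b^-2 a^-3) = trace(a^-1 b a^4 b^-2 a^-1)*trace(a) - trace(a^-1 b a^4 b^-2)   [inverse elimination on a] = -x^6*y^2*z + x^7*y + x^5*y^3 + x^5*y*z^2 + 3*x^4*y^2*z - 7*x^5*y - 3*x^3*y^3 - 3*x^3*y*z^2 - 2*x^2*y^2*z + 14*x^3*y + 2*x*y^3 + 2*x*y*z^2 - 7*x*y - z
trace(b a^4 b^-2 a^-5) = trace(b a^4 b^-2 a^-4)*trace(a) - trace(b a^4 b^-2 a^-3)   [inverse elimination on a] = -x^8*y^2*z + x^9*y + x^7*y^3 + x^7*y*z^2 + 5*x^6*y^2*z - 9*x^7*y - 5*x^5*y^3 - 5*x^5*y*z^2 - 7*x^4*y^2*z + 27*x^5*y + 7*x^3*y^3 + 7*x^3*y*z^2 + 2*x^2*y^2*z - 30*x^3*y - 2*x*y^3 - 2*x*y*z^2 + 8*x*y + z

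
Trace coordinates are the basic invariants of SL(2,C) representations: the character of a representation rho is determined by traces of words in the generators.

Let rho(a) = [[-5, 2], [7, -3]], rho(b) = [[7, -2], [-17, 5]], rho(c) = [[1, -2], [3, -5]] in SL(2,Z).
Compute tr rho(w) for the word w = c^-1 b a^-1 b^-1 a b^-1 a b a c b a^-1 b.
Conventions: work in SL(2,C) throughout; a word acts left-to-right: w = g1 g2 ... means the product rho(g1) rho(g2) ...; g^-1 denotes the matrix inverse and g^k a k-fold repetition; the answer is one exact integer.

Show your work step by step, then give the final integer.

rho(c^-1) = [[-5, 2], [-3, 1]]
... * rho(b) = [[7, -2], [-17, 5]]  ->  [[-69, 20], [-38, 11]]
... * rho(a^-1) = [[-3, -2], [-7, -5]]  ->  [[67, 38], [37, 21]]
... * rho(b^-1) = [[5, 2], [17, 7]]  ->  [[981, 400], [542, 221]]
... * rho(a) = [[-5, 2], [7, -3]]  ->  [[-2105, 762], [-1163, 421]]
... * rho(b^-1) = [[5, 2], [17, 7]]  ->  [[2429, 1124], [1342, 621]]
... * rho(a) = [[-5, 2], [7, -3]]  ->  [[-4277, 1486], [-2363, 821]]
... * rho(b) = [[7, -2], [-17, 5]]  ->  [[-55201, 15984], [-30498, 8831]]
... * rho(a) = [[-5, 2], [7, -3]]  ->  [[387893, -158354], [214307, -87489]]
... * rho(c) = [[1, -2], [3, -5]]  ->  [[-87169, 15984], [-48160, 8831]]
... * rho(b) = [[7, -2], [-17, 5]]  ->  [[-881911, 254258], [-487247, 140475]]
... * rho(a^-1) = [[-3, -2], [-7, -5]]  ->  [[865927, 492532], [478416, 272119]]
... * rho(b) = [[7, -2], [-17, 5]]  ->  [[-2311555, 730806], [-1277111, 403763]]
tr = -2311555 + 403763 = -1907792

-1907792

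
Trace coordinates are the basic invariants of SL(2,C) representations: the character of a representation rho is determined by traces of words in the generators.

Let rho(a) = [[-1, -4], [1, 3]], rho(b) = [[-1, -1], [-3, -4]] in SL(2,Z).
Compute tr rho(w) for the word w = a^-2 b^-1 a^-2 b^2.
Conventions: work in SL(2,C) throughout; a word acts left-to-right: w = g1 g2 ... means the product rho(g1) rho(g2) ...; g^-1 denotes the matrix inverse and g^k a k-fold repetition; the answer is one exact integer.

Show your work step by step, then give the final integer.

475

rho(a^-1) = [[3, 4], [-1, -1]]
... * rho(a^-1) = [[3, 4], [-1, -1]]  ->  [[5, 8], [-2, -3]]
... * rho(b^-1) = [[-4, 1], [3, -1]]  ->  [[4, -3], [-1, 1]]
... * rho(a^-1) = [[3, 4], [-1, -1]]  ->  [[15, 19], [-4, -5]]
... * rho(a^-1) = [[3, 4], [-1, -1]]  ->  [[26, 41], [-7, -11]]
... * rho(b) = [[-1, -1], [-3, -4]]  ->  [[-149, -190], [40, 51]]
... * rho(b) = [[-1, -1], [-3, -4]]  ->  [[719, 909], [-193, -244]]
tr = 719 + -244 = 475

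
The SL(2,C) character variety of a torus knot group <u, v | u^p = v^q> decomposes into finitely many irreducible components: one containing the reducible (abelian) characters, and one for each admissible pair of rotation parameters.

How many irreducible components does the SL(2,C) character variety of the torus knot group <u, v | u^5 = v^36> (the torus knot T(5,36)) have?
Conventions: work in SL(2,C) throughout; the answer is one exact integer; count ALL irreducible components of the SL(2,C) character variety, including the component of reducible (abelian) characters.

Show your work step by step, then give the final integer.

For T(5,36): irreducibility forces the central element u^5 = v^36 to one of +I, -I.
This locks tr(u) to 2*cos(pi*alpha/5), alpha in 1..4, and tr(v) to 2*cos(pi*beta/36), beta in 1..35, on each component of irreducible characters.
Consistency of u^5 = (-1)^alpha I with v^36 = (-1)^beta I forces alpha = beta (mod 2).
Enumerate parity-matched pairs: 2*18 odd-odd plus 2*17 even-even gives 70.
Total: 70 irreducible-character components + 1 reducible (abelian) component = 71.

71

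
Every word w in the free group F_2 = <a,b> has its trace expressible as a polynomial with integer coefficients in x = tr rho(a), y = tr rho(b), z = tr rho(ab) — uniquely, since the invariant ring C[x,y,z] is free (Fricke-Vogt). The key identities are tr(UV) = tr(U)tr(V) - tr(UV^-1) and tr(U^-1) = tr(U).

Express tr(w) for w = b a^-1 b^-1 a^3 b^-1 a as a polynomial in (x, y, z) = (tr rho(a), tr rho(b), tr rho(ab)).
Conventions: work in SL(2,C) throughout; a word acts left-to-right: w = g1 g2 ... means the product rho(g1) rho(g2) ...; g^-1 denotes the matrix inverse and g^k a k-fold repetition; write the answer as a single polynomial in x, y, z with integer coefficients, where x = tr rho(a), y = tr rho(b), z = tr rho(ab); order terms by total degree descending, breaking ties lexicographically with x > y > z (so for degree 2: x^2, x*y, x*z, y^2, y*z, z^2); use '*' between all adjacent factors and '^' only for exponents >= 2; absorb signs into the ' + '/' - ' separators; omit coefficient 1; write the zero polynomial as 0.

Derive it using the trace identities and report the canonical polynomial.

-x^4*y^2*z + x^5*y + x^3*y^3 + 2*x^3*y*z^2 - x^4*z + x^2*y^2*z - x^2*z^3 - 5*x^3*y - 2*x*y^3 - 3*x*y*z^2 + 4*x^2*z + y^2*z + z^3 + 6*x*y - 3*z

trace(a b a) = trace(a) * trace(b a) - trace(b)   [square of a] = x*z - y
trace(a b a^2) = trace(a) * trace(a b a) - trace(a b)   [square of a] = x^2*z - x*y - z
trace(b a b a) = trace(a b) * trace(a b) - trace(1)   [split at a repeated a] = z^2 - 2
trace(b a b) = trace(b) * trace(a b) - trace(a)   [square of b] = y*z - x
trace(a b a^2 b) = trace(a) * trace(b a b a) - trace(b a b)   [square of a] = x*z^2 - y*z - x
trace(a^2 b^-1 a b) = trace(a b a^2) * trace(b) - trace(a b a^2 b)   [inverse elimination on b] = x^2*y*z - x*y^2 - x*z^2 + x
trace(a^4 b) = trace(a) * trace(b a^3) - trace(b a^2)   [square of a] = x^3*z - x^2*y - 2*x*z + y
trace(a^2) = trace(a) * trace(a) - trace(1)   [square of a] = x^2 - 2
trace(a^3) = trace(a) * trace(a^2) - trace(a)   [square of a] = x^3 - 3*x
trace(a^4) = trace(a) * trace(a^3) - trace(a^2)   [square of a] = x^4 - 4*x^2 + 2
trace(a b^2 a^3) = trace(b) * trace(a^4 b) - trace(a^4)   [square of b] = x^3*y*z - x^4 - x^2*y^2 - 2*x*y*z + 4*x^2 + y^2 - 2
trace(b a b^2 a) = trace(b) * trace(a b a b) - trace(a b a)   [square of b] = y*z^2 - x*z - y
trace(b a b^2) = trace(b) * trace(b a b) - trace(b a)   [square of b] = y^2*z - x*y - z
trace(b a b^2 a^2) = trace(a) * trace(b a b^2 a) - trace(b a b^2)   [square of a] = x*y*z^2 - x^2*z - y^2*z + z
trace(a b^2 a^3 b) = trace(a) * trace(b a b^2 a^2) - trace(b a b^2 a)   [square of a] = x^2*y*z^2 - x^3*z - x*y^2*z - y*z^2 + 2*x*z + y
trace(b a^3 b^-1 a b) = trace(a b^2 a^3) * trace(b) - trace(a b^2 a^3 b)   [inverse elimination on b] = x^3*y^2*z - x^4*y - x^2*y^3 - x^2*y*z^2 + x^3*z - x*y^2*z + 4*x^2*y + y^3 + y*z^2 - 2*x*z - 3*y
trace(a b a b a^2) = trace(a) * trace(b a b a^2) - trace(b a b a)   [square of a] = x^2*z^2 - x*y*z - x^2 - z^2 + 2
trace(a b a b a^3) = trace(a) * trace(a b a b a^2) - trace(a b a b a)   [square of a] = x^3*z^2 - x^2*y*z - x^3 - 2*x*z^2 + y*z + 3*x
trace(b a b a b a) = trace(a b) * trace(a b a b) - trace(a^-1 b^-1)   [split at a repeated a] = z^3 - 3*z
trace(a b a b a b a) = trace(a) * trace(b a b a b a) - trace(b a b a b)   [square of a] = x*z^3 - y*z^2 - 2*x*z + y
trace(a b a b a^3 b) = trace(a) * trace(a b a b a b a) - trace(a b a b a b)   [square of a] = x^2*z^3 - x*y*z^2 - 2*x^2*z - z^3 + x*y + 3*z
trace(b a^3 b^-1 a b a) = trace(a b a b a^3) * trace(b) - trace(a b a b a^3 b)   [inverse elimination on b] = x^3*y*z^2 - x^2*y^2*z - x^2*z^3 - x^3*y - x*y*z^2 + 2*x^2*z + y^2*z + z^3 + 2*x*y - 3*z
trace(a^3 b^-1 a b a^-1 b) = trace(b a^3 b^-1 a b) * trace(a) - trace(b a^3 b^-1 a b a)   [inverse elimination on a] = x^4*y^2*z - x^5*y - x^3*y^3 - 2*x^3*y*z^2 + x^4*z + x^2*z^3 + 5*x^3*y + x*y^3 + 2*x*y*z^2 - 4*x^2*z - y^2*z - z^3 - 5*x*y + 3*z
trace(b a^-1 b^-1 a^3 b^-1 a) = trace(a^3 b^-1 a b a^-1) * trace(b) - trace(a^3 b^-1 a b a^-1 b)   [inverse elimination on b] = -x^4*y^2*z + x^5*y + x^3*y^3 + 2*x^3*y*z^2 - x^4*z + x^2*y^2*z - x^2*z^3 - 5*x^3*y - 2*x*y^3 - 3*x*y*z^2 + 4*x^2*z + y^2*z + z^3 + 6*x*y - 3*z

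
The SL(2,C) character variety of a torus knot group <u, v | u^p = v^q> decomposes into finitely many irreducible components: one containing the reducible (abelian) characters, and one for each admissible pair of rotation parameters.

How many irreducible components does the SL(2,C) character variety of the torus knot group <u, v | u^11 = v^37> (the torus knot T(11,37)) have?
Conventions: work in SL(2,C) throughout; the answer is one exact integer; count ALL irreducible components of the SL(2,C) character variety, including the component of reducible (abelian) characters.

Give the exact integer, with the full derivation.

In the torus knot group T(11,37), u^11 = v^37 is central, so an irreducible representation sends it to +I or -I (Schur).
This locks tr(u) to 2*cos(pi*alpha/11), alpha in 1..10, and tr(v) to 2*cos(pi*beta/37), beta in 1..36, on each component of irreducible characters.
u^11 = (-1)^alpha I and v^37 = (-1)^beta I must agree, so alpha and beta have equal parity.
Counting: 5 odd alphas x 18 odd betas + 5 even alphas x 18 even betas = 90 + 90 = 180.
That is 180 components of irreducible characters, and with the reducible (abelian) component the total is 181.

181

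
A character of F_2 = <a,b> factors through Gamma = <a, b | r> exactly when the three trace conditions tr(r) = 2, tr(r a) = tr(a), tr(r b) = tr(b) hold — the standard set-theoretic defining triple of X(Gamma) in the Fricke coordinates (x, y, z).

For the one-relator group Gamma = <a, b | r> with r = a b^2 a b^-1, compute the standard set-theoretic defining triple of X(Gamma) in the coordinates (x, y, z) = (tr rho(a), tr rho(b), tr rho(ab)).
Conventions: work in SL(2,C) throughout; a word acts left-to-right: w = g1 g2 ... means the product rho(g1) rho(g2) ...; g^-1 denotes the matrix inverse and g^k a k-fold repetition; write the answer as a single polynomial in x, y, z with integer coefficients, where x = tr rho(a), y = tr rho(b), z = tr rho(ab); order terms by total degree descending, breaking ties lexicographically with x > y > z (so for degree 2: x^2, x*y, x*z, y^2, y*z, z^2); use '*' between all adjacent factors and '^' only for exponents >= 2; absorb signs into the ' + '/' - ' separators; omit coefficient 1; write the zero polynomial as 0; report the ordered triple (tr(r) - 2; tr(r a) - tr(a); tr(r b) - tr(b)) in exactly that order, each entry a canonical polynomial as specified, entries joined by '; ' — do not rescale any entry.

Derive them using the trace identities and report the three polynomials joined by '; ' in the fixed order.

tr(a^2 b) = tr(a)*tr(b a) - tr(b) = x*z - y
so tr(a^2) = tr(a)*tr(a) - tr(1) = x^2 - 2
tr(a b^2 a) = tr(b)*tr(a^2 b) - tr(a^2) = x*y*z - x^2 - y^2 + 2
tr(a b a b) = tr(b a)*tr(b a) - tr(1) = z^2 - 2
tr(a b^2 a b) = tr(b)*tr(a b a b) - tr(a b a) = y*z^2 - x*z - y
tr(a b^2 a b^-1) = tr(a b^2 a)*tr(b) - tr(a b^2 a b) = x*y^2*z - x^2*y - y^3 - y*z^2 + x*z + 3*y
tr(a b^2) = tr(b)*tr(a b) - tr(a)   [square of b] = y*z - x
so tr(a^2 b^2 a) = tr(a)*tr(a b^2 a) - tr(a b^2)   [square of a] = x^2*y*z - x^3 - x*y^2 - y*z + 3*x
reduce: tr(b^2 a b) = tr(b)*tr(b a b) - tr(b a)   [square of b] = y^2*z - x*y - z
reduce: tr(a^2 b^2 a b) = tr(a)*tr(b^2 a b a) - tr(b^2 a b)   [square of a] = x*y*z^2 - x^2*z - y^2*z + z
tr(a b^2 a b^-1 a) = tr(a^2 b^2 a)*tr(b) - tr(a^2 b^2 a b)   [inverse elimination on b] = x^2*y^2*z - x^3*y - x*y^3 - x*y*z^2 + x^2*z + 3*x*y - z
assemble the triple (tr(r) - 2; tr(r a) - x; tr(r b) - y)

x*y^2*z - x^2*y - y^3 - y*z^2 + x*z + 3*y - 2; x^2*y^2*z - x^3*y - x*y^3 - x*y*z^2 + x^2*z + 3*x*y - x - z; x*y*z - x^2 - y^2 - y + 2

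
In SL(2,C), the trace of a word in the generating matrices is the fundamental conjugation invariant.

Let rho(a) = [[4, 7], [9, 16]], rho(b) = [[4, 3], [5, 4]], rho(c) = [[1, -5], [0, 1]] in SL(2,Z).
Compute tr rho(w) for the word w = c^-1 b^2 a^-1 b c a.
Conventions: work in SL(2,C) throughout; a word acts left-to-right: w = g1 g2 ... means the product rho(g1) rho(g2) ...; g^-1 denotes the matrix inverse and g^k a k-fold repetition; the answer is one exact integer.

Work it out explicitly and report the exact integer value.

-174504

rho(c^-1) = [[1, 5], [0, 1]]
... * rho(b) = [[4, 3], [5, 4]]  ->  [[29, 23], [5, 4]]
... * rho(b) = [[4, 3], [5, 4]]  ->  [[231, 179], [40, 31]]
... * rho(a^-1) = [[16, -7], [-9, 4]]  ->  [[2085, -901], [361, -156]]
... * rho(b) = [[4, 3], [5, 4]]  ->  [[3835, 2651], [664, 459]]
... * rho(c) = [[1, -5], [0, 1]]  ->  [[3835, -16524], [664, -2861]]
... * rho(a) = [[4, 7], [9, 16]]  ->  [[-133376, -237539], [-23093, -41128]]
tr = -133376 + -41128 = -174504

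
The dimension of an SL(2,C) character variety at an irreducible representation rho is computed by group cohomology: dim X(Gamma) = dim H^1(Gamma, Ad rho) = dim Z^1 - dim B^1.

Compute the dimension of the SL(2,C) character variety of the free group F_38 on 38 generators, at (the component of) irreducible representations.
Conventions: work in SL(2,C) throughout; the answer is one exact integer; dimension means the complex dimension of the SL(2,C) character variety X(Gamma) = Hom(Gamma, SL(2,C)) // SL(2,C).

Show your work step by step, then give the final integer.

111

The free group F_38: 38 generators, no relators.
Z^1(Gamma, Ad rho) = (sl_2)^38: a cocycle is a free choice of one sl_2 vector per generator, so dim Z^1 = 3*38 = 114.
Irreducibility makes the coboundary map sl_2 -> Z^1 injective (trivial centralizer), so dim B^1 = 3.
dim H^1 = 114 - 3 = 111, which is dim X.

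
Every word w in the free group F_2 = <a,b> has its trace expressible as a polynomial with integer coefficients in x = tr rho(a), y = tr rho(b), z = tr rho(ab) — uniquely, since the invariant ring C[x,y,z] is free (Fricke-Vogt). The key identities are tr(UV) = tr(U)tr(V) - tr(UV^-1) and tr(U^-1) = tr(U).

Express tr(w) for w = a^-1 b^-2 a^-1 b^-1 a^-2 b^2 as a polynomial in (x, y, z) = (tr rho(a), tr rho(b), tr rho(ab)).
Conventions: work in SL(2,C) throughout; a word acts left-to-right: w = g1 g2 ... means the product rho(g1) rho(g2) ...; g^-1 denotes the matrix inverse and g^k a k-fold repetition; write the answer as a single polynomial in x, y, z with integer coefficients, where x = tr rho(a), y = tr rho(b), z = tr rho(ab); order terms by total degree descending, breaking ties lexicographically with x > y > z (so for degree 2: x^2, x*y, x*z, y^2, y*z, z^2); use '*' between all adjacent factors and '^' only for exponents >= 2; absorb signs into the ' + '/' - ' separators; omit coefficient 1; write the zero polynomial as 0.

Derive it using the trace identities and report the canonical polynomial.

and trace(b a^-1) = trace(b)*trace(a) - trace(b a) = x*y - z
trace(a^-1 b a^-1) = trace(b a^-1)*trace(a) - trace(b) = x^2*y - x*z - y
trace(b^2) = trace(b)*trace(b) - trace(1) = y^2 - 2
next, trace(b^2 a) = trace(b)*trace(a b) - trace(a) = y*z - x
and trace(b a^-1 b) = trace(b^2)*trace(a) - trace(b^2 a) = x*y^2 - y*z - x
next, trace(b a b a) = trace(b a)*trace(b a) - trace(1)   [split at repeated b] = z^2 - 2
and trace(b a^-1 b a) = trace(b a b)*trace(a) - trace(b a b a) = x*y*z - x^2 - z^2 + 2
trace(a^-1 b a^-1 b) = trace(b a^-1 b)*trace(a) - trace(b a^-1 b a) = x^2*y^2 - 2*x*y*z + z^2 - 2
next, trace(a^-1 b a^-1 b^-1) = trace(a^-1 b a^-1)*trace(b) - trace(a^-1 b a^-1 b) = x*y*z - y^2 - z^2 + 2
trace(a^-1 b^-1 a^-2 b) = trace(a^-1 b a^-1 b^-1)*trace(a) - trace(a^-1 b a^-1 b^-1 a) = x^2*y*z - x*y^2 - x*z^2 + x
next, trace(b^2 a b) = trace(b)*trace(a b^2) - trace(a b) = y^2*z - x*y - z
next, trace(a b a) = trace(a)*trace(b a) - trace(b) = x*z - y
and trace(b^2 a b a) = trace(b)*trace(a b a b) - trace(a b a) = y*z^2 - x*z - y
and trace(a^-1 b^2 a b) = trace(b^2 a b)*trace(a) - trace(b^2 a b a) = x*y^2*z - x^2*y - y*z^2 + y
trace(a^-1 b^2 a b a^-1) = trace(a^-1 b^2 a b)*trace(a) - trace(a^-1 b^2 a b a) = x^2*y^2*z - x^3*y - x*y*z^2 - y^2*z + 2*x*y + z
trace(b^3 a b) = trace(b)*trace(a b^3) - trace(a b^2) = y^3*z - x*y^2 - 2*y*z + x
and trace(b^3 a b a) = trace(b)*trace(b a b a b) - trace(b a b a) = y^2*z^2 - x*y*z - y^2 - z^2 + 2
trace(b^2 a b a^-1 b) = trace(b^3 a b)*trace(a) - trace(b^3 a b a) = x*y^3*z - x^2*y^2 - y^2*z^2 - x*y*z + x^2 + y^2 + z^2 - 2
next, trace(a^2) = trace(a)*trace(a) - trace(1) = x^2 - 2
and trace(a b^2 a) = trace(b)*trace(a^2 b) - trace(a^2) = x*y*z - x^2 - y^2 + 2
trace(b a b^2 a b) = trace(b)*trace(a b^2 a b) - trace(a b^2 a) = y^2*z^2 - 2*x*y*z + x^2 - 2
trace(a b a b a b) = trace(a b)*trace(a b a b) - trace(a^-1 b^-1)   [split at repeated a] = z^3 - 3*z
trace(a b a b a) = trace(a)*trace(b a b a) - trace(b a b) = x*z^2 - y*z - x
next, trace(b a b^2 a b a) = trace(b)*trace(a b a b a b) - trace(a b a b a) = y*z^3 - x*z^2 - 2*y*z + x
trace(b^2 a b a^-1 b a) = trace(b a b^2 a b)*trace(a) - trace(b a b^2 a b a) = x*y^2*z^2 - 2*x^2*y*z - y*z^3 + x^3 + x*z^2 + 2*y*z - 3*x
next, trace(a^-1 b^2 a b a^-1 b) = trace(b^2 a b a^-1 b)*trace(a) - trace(b^2 a b a^-1 b a) = x^2*y^3*z - x^3*y^2 - 2*x*y^2*z^2 + x^2*y*z + y*z^3 + x*y^2 - 2*y*z + x
and trace(a^-1 b^-1 a^-1 b^2 a b) = trace(a^-1 b^2 a b a^-1)*trace(b) - trace(a^-1 b^2 a b a^-1 b) = x*y^2*z^2 - x^2*y*z - y^3*z - y*z^3 + x*y^2 + 3*y*z - x
trace(b^2 a b^-1 a^-1 b^-1 a^-1) = trace(a^-1 b^-1 a^-1 b^2 a)*trace(b) - trace(a^-1 b^-1 a^-1 b^2 a b) = -x*y^2*z^2 + x^2*y*z + y^3*z + y*z^3 - 4*y*z + x
next, trace(b a b^-1 a^-1) = trace(b a b^-1)*trace(a) - trace(b a b^-1 a) = -x*y*z + x^2 + y^2 + z^2 - 2
trace(b^-1 a^-1 b^-1 a^-2 b^2 a) = trace(b^2 a b^-1 a^-1 b^-1 a^-1)*trace(a) - trace(b^2 a b^-1 a^-1 b^-1) = -x^2*y^2*z^2 + x^3*y*z + x*y^3*z + x*y*z^3 - 3*x*y*z - y^2 - z^2 + 2
trace(b^-1 a^-1 b^-1 a^-2 b^2 a^-1) = trace(b^-1 a^-1 b^-1 a^-2 b^2)*trace(a) - trace(b^-1 a^-1 b^-1 a^-2 b^2 a) = x^2*y^2*z^2 - x*y^3*z - x*y*z^3 - x^2*y^2 - x^2*z^2 + 3*x*y*z + x^2 + y^2 + z^2 - 2
and trace(b^2 a^-2) = trace(a^-1 b^2)*trace(a) - trace(a^-1 b^2 a) = x^2*y^2 - x*y*z - x^2 - y^2 + 2
trace(a^-2 b^2 a^-1) = trace(b^2 a^-2)*trace(a) - trace(b^2 a^-1) = x^3*y^2 - x^2*y*z - x^3 - 2*x*y^2 + y*z + 3*x
trace(b^3) = trace(b)*trace(b^2) - trace(b) = y^3 - 3*y
next, trace(b a^-1 b^2) = trace(b^3)*trace(a) - trace(b^3 a) = x*y^3 - y^2*z - 2*x*y + z
trace(a^-1 b^2 a^-1 b) = trace(b a^-1 b^2)*trace(a) - trace(b a^-1 b^2 a) = x^2*y^3 - 2*x*y^2*z - x^2*y + y*z^2 + x*z - y
next, trace(a^-2 b^2 a^-1 b) = trace(a^-1 b^2 a^-1 b)*trace(a) - trace(a^-1 b^2 a^-1 b a) = x^3*y^3 - 2*x^2*y^2*z - x^3*y - x*y^3 + x*y*z^2 + x^2*z + y^2*z + x*y - z
next, trace(b^-1 a^-2 b^2 a^-1) = trace(a^-2 b^2 a^-1)*trace(b) - trace(a^-2 b^2 a^-1 b) = x^2*y^2*z - x*y^3 - x*y*z^2 - x^2*z + 2*x*y + z
and trace(a^-1 b^-1 a^-2 b^2 a^-1) = trace(b^-1 a^-2 b^2 a^-1)*trace(a) - trace(b^-1 a^-2 b^2) = x^3*y^2*z - x^2*y^3 - x^2*y*z^2 - x^3*z + x^2*y + 2*x*z + y
trace(a^-1 b^-2 a^-1 b^-1 a^-2 b^2) = trace(b^-1 a^-1 b^-1 a^-2 b^2 a^-1)*trace(b) - trace(b^-1 a^-1 b^-1 a^-2 b^2 a^-1 b) = x^2*y^3*z^2 - x^3*y^2*z - x*y^4*z - x*y^2*z^3 + x^3*z + 3*x*y^2*z + y^3 + y*z^2 - 2*x*z - 3*y

x^2*y^3*z^2 - x^3*y^2*z - x*y^4*z - x*y^2*z^3 + x^3*z + 3*x*y^2*z + y^3 + y*z^2 - 2*x*z - 3*y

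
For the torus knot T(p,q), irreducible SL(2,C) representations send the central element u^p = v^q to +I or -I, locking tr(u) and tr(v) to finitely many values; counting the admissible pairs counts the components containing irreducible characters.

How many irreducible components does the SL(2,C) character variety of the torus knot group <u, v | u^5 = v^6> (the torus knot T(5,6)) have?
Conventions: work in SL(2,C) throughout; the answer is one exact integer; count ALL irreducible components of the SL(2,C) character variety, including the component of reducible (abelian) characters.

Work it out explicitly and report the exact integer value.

Gamma = < u, v | u^5 = v^6 > (torus knot T(5,6)); the central element u^5 = v^6 acts as +I or -I in any irreducible SL(2,C) representation.
So on each irreducible component the traces are pinned: tr(u) = 2*cos(pi*alpha/5) with 1 <= alpha <= 4, tr(v) = 2*cos(pi*beta/6) with 1 <= beta <= 5.
u^5 = (-1)^alpha I and v^6 = (-1)^beta I must agree, so alpha and beta have equal parity.
count pairs: odd alpha (2 choices) x odd beta (3), plus even alpha (2) x even beta (2): 2*3 + 2*2 = 10.
Total: 10 irreducible-character components + 1 reducible (abelian) component = 11.

11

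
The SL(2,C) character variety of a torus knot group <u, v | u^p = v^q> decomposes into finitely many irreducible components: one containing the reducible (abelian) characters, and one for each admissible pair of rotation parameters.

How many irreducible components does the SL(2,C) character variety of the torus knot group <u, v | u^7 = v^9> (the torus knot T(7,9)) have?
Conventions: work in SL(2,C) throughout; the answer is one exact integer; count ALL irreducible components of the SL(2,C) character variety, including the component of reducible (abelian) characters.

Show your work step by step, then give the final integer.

Gamma = < u, v | u^7 = v^9 > (torus knot T(7,9)); the central element u^7 = v^9 acts as +I or -I in any irreducible SL(2,C) representation.
So on each irreducible component the traces are pinned: tr(u) = 2*cos(pi*alpha/7) with 1 <= alpha <= 6, tr(v) = 2*cos(pi*beta/9) with 1 <= beta <= 8.
u^7 = (-1)^alpha I and v^9 = (-1)^beta I must agree, so alpha and beta have equal parity.
Counting: 3 odd alphas x 4 odd betas + 3 even alphas x 4 even betas = 12 + 12 = 24.
components with irreducible characters: 24; plus the single component of reducible (abelian) characters: total 25.

25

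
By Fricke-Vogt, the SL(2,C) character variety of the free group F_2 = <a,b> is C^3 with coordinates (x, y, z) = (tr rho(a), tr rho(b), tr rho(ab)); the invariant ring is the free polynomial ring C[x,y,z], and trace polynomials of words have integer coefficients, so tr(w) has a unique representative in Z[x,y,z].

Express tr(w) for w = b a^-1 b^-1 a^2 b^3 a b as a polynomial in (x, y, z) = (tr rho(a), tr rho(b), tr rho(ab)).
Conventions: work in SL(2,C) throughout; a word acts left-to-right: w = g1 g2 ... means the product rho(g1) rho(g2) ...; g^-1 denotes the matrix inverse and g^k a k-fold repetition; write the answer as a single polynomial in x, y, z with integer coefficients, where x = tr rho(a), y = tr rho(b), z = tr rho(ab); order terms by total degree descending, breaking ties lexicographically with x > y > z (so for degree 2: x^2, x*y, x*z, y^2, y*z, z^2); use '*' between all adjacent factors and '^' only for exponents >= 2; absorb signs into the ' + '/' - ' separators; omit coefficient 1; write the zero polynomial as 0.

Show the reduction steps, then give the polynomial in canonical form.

-x^2*y^4*z^2 + 2*x^3*y^3*z + x*y^5*z + x*y^3*z^3 - x^4*y^2 - x^2*y^4 - x^3*y*z - 5*x*y^3*z - x*y*z^3 + 4*x^2*y^2 + y^2*z^2 + 2*x*y*z + x^2 - 2

tr(a b a b) = tr(b a)*tr(b a) - tr(1)   [split at repeated b] = z^2 - 2
tr(a b a) = tr(a)*tr(b a) - tr(b) = x*z - y
next, tr(a b^2 a b) = tr(b)*tr(a b a b) - tr(a b a) = y*z^2 - x*z - y
tr(a^2) = tr(a)*tr(a) - tr(1) = x^2 - 2
next, tr(a b^2 a) = tr(b)*tr(a^2 b) - tr(a^2) = x*y*z - x^2 - y^2 + 2
and tr(a b^2 a b^2) = tr(b)*tr(a b^2 a b) - tr(a b^2 a) = y^2*z^2 - 2*x*y*z + x^2 - 2
and tr(a b^3 a b^2) = tr(b)*tr(a b^2 a b^2) - tr(a b^2 a b) = y^3*z^2 - 2*x*y^2*z + x^2*y - y*z^2 + x*z - y
tr(b a b^3 a) = tr(b)*tr(a b a b^2) - tr(a b a b) = y^2*z^2 - x*y*z - y^2 - z^2 + 2
and tr(b^3 a b^3 a) = tr(b)*tr(b a b^3 a b) - tr(b a b^3 a) = y^4*z^2 - 2*x*y^3*z + x^2*y^2 - 2*y^2*z^2 + 2*x*y*z + z^2 - 2
and tr(b a b) = tr(b)*tr(a b) - tr(a) = y*z - x
tr(b^2 a b) = tr(b)*tr(b a b) - tr(b a) = y^2*z - x*y - z
tr(b a b^3) = tr(b)*tr(b^2 a b) - tr(b^2 a) = y^3*z - x*y^2 - 2*y*z + x
tr(b a b^4) = tr(b)*tr(b a b^3) - tr(b a b^2) = y^4*z - x*y^3 - 3*y^2*z + 2*x*y + z
and tr(b^3 a b^3) = tr(b)*tr(b a b^4) - tr(b a b^3) = y^5*z - x*y^4 - 4*y^3*z + 3*x*y^2 + 3*y*z - x
and tr(b a^2 b^3 a b^2) = tr(a)*tr(b^3 a b^3 a) - tr(b^3 a b^3) = x*y^4*z^2 - 2*x^2*y^3*z - y^5*z + x^3*y^2 + x*y^4 - 2*x*y^2*z^2 + 2*x^2*y*z + 4*y^3*z - 3*x*y^2 + x*z^2 - 3*y*z - x
tr(a b a b a b) = tr(a b a b)*tr(a b) - tr(b a)   [split at repeated a] = z^3 - 3*z
tr(a b a b a) = tr(a)*tr(b a b a) - tr(b a b) = x*z^2 - y*z - x
and tr(a b^2 a b a b) = tr(b)*tr(a b a b a b) - tr(a b a b a) = y*z^3 - x*z^2 - 2*y*z + x
and tr(a b a^2) = tr(a)*tr(b a^2) - tr(b a) = x^2*z - x*y - z
next, tr(a b^2 a b a) = tr(b)*tr(a b a^2 b) - tr(a b a^2) = x*y*z^2 - x^2*z - y^2*z + z
next, tr(b^2 a b^2 a b a) = tr(b)*tr(a b^2 a b a b) - tr(a b^2 a b a) = y^2*z^3 - 2*x*y*z^2 + x^2*z - y^2*z + x*y - z
next, tr(b a b^2 a b a^2 b) = tr(a)*tr(b^2 a b^2 a b a) - tr(b^2 a b^2 a b) = x*y^2*z^3 - 2*x^2*y*z^2 - y^3*z^2 + x^3*z + x*y^2*z + y*z^2 - 2*x*z + y
tr(b a b^2 a b a^2) = tr(a)*tr(b a b^2 a b a) - tr(b a b^2 a b) = x*y*z^3 - x^2*z^2 - y^2*z^2 + 2
next, tr(b a^2 b^3 a b^2 a) = tr(b)*tr(b a b^2 a b a^2 b) - tr(b a b^2 a b a^2) = x*y^3*z^3 - 2*x^2*y^2*z^2 - y^4*z^2 + x^3*y*z + x*y^3*z - x*y*z^3 + x^2*z^2 + 2*y^2*z^2 - 2*x*y*z + y^2 - 2
tr(a^2 b^3 a b^2 a^-1 b) = tr(b a^2 b^3 a b^2)*tr(a) - tr(b a^2 b^3 a b^2 a) = x^2*y^4*z^2 - 2*x^3*y^3*z - x*y^5*z - x*y^3*z^3 + x^4*y^2 + x^2*y^4 + y^4*z^2 + x^3*y*z + 3*x*y^3*z + x*y*z^3 - 3*x^2*y^2 - 2*y^2*z^2 - x*y*z - x^2 - y^2 + 2
tr(b a^-1 b^-1 a^2 b^3 a b) = tr(a^2 b^3 a b^2 a^-1)*tr(b) - tr(a^2 b^3 a b^2 a^-1 b) = -x^2*y^4*z^2 + 2*x^3*y^3*z + x*y^5*z + x*y^3*z^3 - x^4*y^2 - x^2*y^4 - x^3*y*z - 5*x*y^3*z - x*y*z^3 + 4*x^2*y^2 + y^2*z^2 + 2*x*y*z + x^2 - 2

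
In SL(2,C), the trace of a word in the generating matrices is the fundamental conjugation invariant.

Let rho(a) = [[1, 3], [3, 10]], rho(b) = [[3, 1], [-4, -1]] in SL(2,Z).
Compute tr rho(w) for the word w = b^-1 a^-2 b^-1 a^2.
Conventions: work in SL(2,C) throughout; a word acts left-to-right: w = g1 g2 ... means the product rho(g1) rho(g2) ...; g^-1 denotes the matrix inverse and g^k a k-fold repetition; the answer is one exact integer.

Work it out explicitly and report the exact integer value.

rho(b^-1) = [[-1, -1], [4, 3]]
... * rho(a^-1) = [[10, -3], [-3, 1]]  ->  [[-7, 2], [31, -9]]
... * rho(a^-1) = [[10, -3], [-3, 1]]  ->  [[-76, 23], [337, -102]]
... * rho(b^-1) = [[-1, -1], [4, 3]]  ->  [[168, 145], [-745, -643]]
... * rho(a) = [[1, 3], [3, 10]]  ->  [[603, 1954], [-2674, -8665]]
... * rho(a) = [[1, 3], [3, 10]]  ->  [[6465, 21349], [-28669, -94672]]
tr = 6465 + -94672 = -88207

-88207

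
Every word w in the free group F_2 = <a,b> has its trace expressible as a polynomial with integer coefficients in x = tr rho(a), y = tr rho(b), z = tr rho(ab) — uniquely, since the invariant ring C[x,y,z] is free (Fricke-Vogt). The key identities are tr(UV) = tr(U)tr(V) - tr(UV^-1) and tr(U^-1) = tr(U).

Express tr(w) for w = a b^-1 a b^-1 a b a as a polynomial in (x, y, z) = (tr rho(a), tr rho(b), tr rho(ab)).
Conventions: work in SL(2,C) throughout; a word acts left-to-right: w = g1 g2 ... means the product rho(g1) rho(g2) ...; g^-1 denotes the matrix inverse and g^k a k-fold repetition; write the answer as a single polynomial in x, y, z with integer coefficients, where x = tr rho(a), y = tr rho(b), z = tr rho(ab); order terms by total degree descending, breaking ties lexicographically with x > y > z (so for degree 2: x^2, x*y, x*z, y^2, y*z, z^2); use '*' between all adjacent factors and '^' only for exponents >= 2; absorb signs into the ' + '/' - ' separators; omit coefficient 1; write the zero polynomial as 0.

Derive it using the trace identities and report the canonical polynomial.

x^3*y^2*z - x^2*y^3 - 2*x^2*y*z^2 + x*y^2*z + x*z^3 + x^2*y - 2*x*z + y

apply: tr(b a^2) = tr(a)*tr(b a) - tr(b) = x*z - y
apply: tr(a^2 b a) = tr(a)*tr(b a^2) - tr(b a) = x^2*z - x*y - z
apply: tr(a^2 b a^2) = tr(a)*tr(a^2 b a) - tr(a^2 b) = x^3*z - x^2*y - 2*x*z + y
tr(b a b a) = tr(b a)*tr(b a) - tr(1)   [split at repeated b] = z^2 - 2
tr(b a b) = tr(b)*tr(a b) - tr(a) = y*z - x
tr(b a^2 b a) = tr(a)*tr(b a b a) - tr(b a b) = x*z^2 - y*z - x
tr(b^2) = tr(b)*tr(b) - tr(1) = y^2 - 2
tr(b a^2 b) = tr(a)*tr(b^2 a) - tr(b^2) = x*y*z - x^2 - y^2 + 2
use: tr(a^2 b a^2 b) = tr(a)*tr(b a^2 b a) - tr(b a^2 b) = x^2*z^2 - 2*x*y*z + y^2 - 2
apply: tr(a b a^2 b^-1 a) = tr(a^2 b a^2)*tr(b) - tr(a^2 b a^2 b) = x^3*y*z - x^2*y^2 - x^2*z^2 + 2
tr(a b a b a^2) = tr(a)*tr(b a b a^2) - tr(b a b a) = x^2*z^2 - x*y*z - x^2 - z^2 + 2
apply: tr(b a b a b a) = tr(a b)*tr(a b a b) - tr(a^-1 b^-1)   [split at repeated a] = z^3 - 3*z
tr(b a b a b) = tr(b)*tr(a b a b) - tr(a b a) = y*z^2 - x*z - y
apply: tr(a b a b a^2 b) = tr(a)*tr(b a b a b a) - tr(b a b a b) = x*z^3 - y*z^2 - 2*x*z + y
tr(a b a^2 b^-1 a b) = tr(a b a b a^2)*tr(b) - tr(a b a b a^2 b) = x^2*y*z^2 - x*y^2*z - x*z^3 - x^2*y + 2*x*z + y
tr(a b^-1 a b^-1 a b a) = tr(a b a^2 b^-1 a)*tr(b) - tr(a b a^2 b^-1 a b) = x^3*y^2*z - x^2*y^3 - 2*x^2*y*z^2 + x*y^2*z + x*z^3 + x^2*y - 2*x*z + y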